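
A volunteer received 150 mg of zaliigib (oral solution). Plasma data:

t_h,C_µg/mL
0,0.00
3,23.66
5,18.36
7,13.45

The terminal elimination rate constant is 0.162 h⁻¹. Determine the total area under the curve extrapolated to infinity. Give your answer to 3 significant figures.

AUC = 192 µg/mL·h

Trapezoidal AUC_0→7:
  [0→3]: (0.00+23.66)/2 × 3 = 35.49
  [3→5]: (23.66+18.36)/2 × 2 = 42.02
  [5→7]: (18.36+13.45)/2 × 2 = 31.81
  Sum = 109.32 µg/mL·h
Extrapolated tail: C_last / k_e = 13.45 / 0.162 = 83.025
AUC_0→∞ = 109.32 + 83.025 = 192.345 µg/mL·h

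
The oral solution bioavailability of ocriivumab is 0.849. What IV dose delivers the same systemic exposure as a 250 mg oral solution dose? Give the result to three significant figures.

D_iv = 212 mg

Systemic exposure from an extravascular dose = F × D_ev, so the equivalent IV dose is F × D_ev.
D_iv = F × D_ev = 0.849 × 250 = 212.25 mg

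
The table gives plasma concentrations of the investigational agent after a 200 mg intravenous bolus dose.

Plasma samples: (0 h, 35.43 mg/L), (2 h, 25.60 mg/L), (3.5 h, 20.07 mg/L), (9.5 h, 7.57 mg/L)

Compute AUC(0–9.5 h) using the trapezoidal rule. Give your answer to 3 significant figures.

Trapezoidal AUC_0→9.5:
  [0→2]: (35.43+25.60)/2 × 2 = 61.03
  [2→3.5]: (25.60+20.07)/2 × 1.5 = 34.2525
  [3.5→9.5]: (20.07+7.57)/2 × 6 = 82.92
  Sum = 178.2025 mg/L·h

AUC = 178 mg/L·h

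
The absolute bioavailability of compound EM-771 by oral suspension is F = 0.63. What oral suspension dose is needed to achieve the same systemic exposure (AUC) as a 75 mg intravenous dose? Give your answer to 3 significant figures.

For equal systemic exposure: F × D_ev = D_iv
D_ev = D_iv / F = 75 / 0.63 = 119.048 mg

D_oral = 119 mg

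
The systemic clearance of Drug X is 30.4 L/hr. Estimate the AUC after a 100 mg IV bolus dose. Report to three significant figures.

AUC_0→∞ = Dose_iv / CL
        = 100 / 30.4 = 3.28947 mg/L·hr

AUC = 3.29 mg/L·hr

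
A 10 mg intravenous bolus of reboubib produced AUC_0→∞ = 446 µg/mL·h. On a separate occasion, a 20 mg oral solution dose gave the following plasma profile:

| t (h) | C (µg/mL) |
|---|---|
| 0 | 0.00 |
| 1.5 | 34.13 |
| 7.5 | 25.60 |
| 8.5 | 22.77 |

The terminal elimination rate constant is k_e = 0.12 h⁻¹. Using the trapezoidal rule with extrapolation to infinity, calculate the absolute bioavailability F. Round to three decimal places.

Trapezoidal AUC_0→8.5 (oral solution):
  [0→1.5]: (0.00+34.13)/2 × 1.5 = 25.5975
  [1.5→7.5]: (34.13+25.60)/2 × 6 = 179.19
  [7.5→8.5]: (25.60+22.77)/2 × 1 = 24.185
  Sum = 228.9725 µg/mL·h
Tail: C_last/k_e = 22.77/0.12 = 189.750
AUC_0→∞ (oral solution) = 228.9725 + 189.750 = 418.7225 µg/mL·h
F = (AUC_ev/D_ev)/(AUC_iv/D_iv) = (418.7225/20)/(446/10) = 20.936125/44.6 = 0.4694

F = 0.469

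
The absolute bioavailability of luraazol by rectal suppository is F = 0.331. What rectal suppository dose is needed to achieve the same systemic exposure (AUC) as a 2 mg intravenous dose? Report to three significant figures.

D_rectal = 6.04 mg

For equal systemic exposure: F × D_ev = D_iv
D_ev = D_iv / F = 2 / 0.331 = 6.0423 mg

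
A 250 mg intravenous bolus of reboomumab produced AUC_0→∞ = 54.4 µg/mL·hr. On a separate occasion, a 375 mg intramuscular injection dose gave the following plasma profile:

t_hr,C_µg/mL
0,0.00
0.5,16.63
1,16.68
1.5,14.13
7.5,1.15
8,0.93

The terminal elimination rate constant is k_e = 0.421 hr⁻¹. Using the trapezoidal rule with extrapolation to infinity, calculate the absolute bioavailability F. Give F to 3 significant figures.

Trapezoidal AUC_0→8 (intramuscular injection):
  [0→0.5]: (0.00+16.63)/2 × 0.5 = 4.1575
  [0.5→1]: (16.63+16.68)/2 × 0.5 = 8.3275
  [1→1.5]: (16.68+14.13)/2 × 0.5 = 7.7025
  [1.5→7.5]: (14.13+1.15)/2 × 6 = 45.84
  [7.5→8]: (1.15+0.93)/2 × 0.5 = 0.52
  Sum = 66.5475 µg/mL·hr
Tail: C_last/k_e = 0.93/0.421 = 2.209
AUC_0→∞ (intramuscular injection) = 66.5475 + 2.209 = 68.7565 µg/mL·hr
F = (AUC_ev/D_ev)/(AUC_iv/D_iv) = (68.7565/375)/(54.4/250) = 0.183351/0.2176 = 0.8426

F = 0.843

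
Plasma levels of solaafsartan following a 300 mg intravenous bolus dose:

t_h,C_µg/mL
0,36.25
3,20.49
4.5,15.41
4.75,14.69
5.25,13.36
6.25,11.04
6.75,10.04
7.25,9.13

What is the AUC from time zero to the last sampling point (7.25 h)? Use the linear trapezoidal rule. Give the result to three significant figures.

Trapezoidal AUC_0→7.25:
  [0→3]: (36.25+20.49)/2 × 3 = 85.11
  [3→4.5]: (20.49+15.41)/2 × 1.5 = 26.925
  [4.5→4.75]: (15.41+14.69)/2 × 0.25 = 3.7625
  [4.75→5.25]: (14.69+13.36)/2 × 0.5 = 7.0125
  [5.25→6.25]: (13.36+11.04)/2 × 1 = 12.2
  [6.25→6.75]: (11.04+10.04)/2 × 0.5 = 5.27
  [6.75→7.25]: (10.04+9.13)/2 × 0.5 = 4.7925
  Sum = 145.0725 µg/mL·h

AUC = 145 µg/mL·h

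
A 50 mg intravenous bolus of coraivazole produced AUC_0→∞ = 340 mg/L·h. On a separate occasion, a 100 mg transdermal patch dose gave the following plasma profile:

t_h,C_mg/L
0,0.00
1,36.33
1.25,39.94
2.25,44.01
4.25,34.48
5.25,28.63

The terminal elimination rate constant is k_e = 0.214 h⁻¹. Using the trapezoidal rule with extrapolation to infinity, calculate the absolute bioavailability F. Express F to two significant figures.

Trapezoidal AUC_0→5.25 (transdermal patch):
  [0→1]: (0.00+36.33)/2 × 1 = 18.165
  [1→1.25]: (36.33+39.94)/2 × 0.25 = 9.53375
  [1.25→2.25]: (39.94+44.01)/2 × 1 = 41.975
  [2.25→4.25]: (44.01+34.48)/2 × 2 = 78.49
  [4.25→5.25]: (34.48+28.63)/2 × 1 = 31.555
  Sum = 179.71875 mg/L·h
Tail: C_last/k_e = 28.63/0.214 = 133.785
AUC_0→∞ (transdermal patch) = 179.71875 + 133.785 = 313.50375 mg/L·h
F = (AUC_ev/D_ev)/(AUC_iv/D_iv) = (313.50375/100)/(340/50) = 3.1350375/6.8 = 0.4610

F = 0.46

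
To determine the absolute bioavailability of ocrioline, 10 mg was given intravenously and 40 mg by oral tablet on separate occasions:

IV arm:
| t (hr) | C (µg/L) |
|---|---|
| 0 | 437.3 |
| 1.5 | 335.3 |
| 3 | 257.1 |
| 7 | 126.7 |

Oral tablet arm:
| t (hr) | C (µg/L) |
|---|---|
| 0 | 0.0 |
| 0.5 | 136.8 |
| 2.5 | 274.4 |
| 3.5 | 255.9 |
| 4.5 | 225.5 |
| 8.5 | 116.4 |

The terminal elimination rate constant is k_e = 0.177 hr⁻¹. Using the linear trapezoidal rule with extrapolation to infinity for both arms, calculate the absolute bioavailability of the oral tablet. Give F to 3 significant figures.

Trapezoidal AUC_0→7 (IV):
  [0→1.5]: (437.3+335.3)/2 × 1.5 = 579.45
  [1.5→3]: (335.3+257.1)/2 × 1.5 = 444.3
  [3→7]: (257.1+126.7)/2 × 4 = 767.6
  Sum = 1791.35 µg/L·hr
IV tail: 126.7/0.177 = 715.819; AUC_iv,0→∞ = 1791.35 + 715.819 = 2507.169 µg/L·hr
Trapezoidal AUC_0→8.5 (oral tablet):
  [0→0.5]: (0.0+136.8)/2 × 0.5 = 34.2
  [0.5→2.5]: (136.8+274.4)/2 × 2 = 411.2
  [2.5→3.5]: (274.4+255.9)/2 × 1 = 265.15
  [3.5→4.5]: (255.9+225.5)/2 × 1 = 240.7
  [4.5→8.5]: (225.5+116.4)/2 × 4 = 683.8
  Sum = 1635.05 µg/L·hr
oral tablet tail: 116.4/0.177 = 657.627; AUC_ev,0→∞ = 1635.05 + 657.627 = 2292.677 µg/L·hr
F = (AUC_ev/D_ev)/(AUC_iv/D_iv) = (2292.677/40)/(2507.169/10) = 57.316925/250.7169 = 0.2286

F = 0.229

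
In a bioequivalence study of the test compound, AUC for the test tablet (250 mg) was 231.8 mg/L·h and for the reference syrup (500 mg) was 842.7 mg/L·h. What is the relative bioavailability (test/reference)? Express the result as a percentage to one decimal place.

F_rel = 55.0%

F_rel = (AUC_test/D_test) / (AUC_ref/D_ref)
      = (231.8/250) / (842.7/500)
      = 0.9272 / 1.6854 = 0.5501 = 55.01%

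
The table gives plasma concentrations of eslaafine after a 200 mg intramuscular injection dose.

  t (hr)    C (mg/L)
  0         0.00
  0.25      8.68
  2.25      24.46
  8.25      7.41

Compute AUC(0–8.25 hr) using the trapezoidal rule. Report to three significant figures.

AUC = 130 mg/L·hr

Trapezoidal AUC_0→8.25:
  [0→0.25]: (0.00+8.68)/2 × 0.25 = 1.085
  [0.25→2.25]: (8.68+24.46)/2 × 2 = 33.14
  [2.25→8.25]: (24.46+7.41)/2 × 6 = 95.61
  Sum = 129.835 mg/L·hr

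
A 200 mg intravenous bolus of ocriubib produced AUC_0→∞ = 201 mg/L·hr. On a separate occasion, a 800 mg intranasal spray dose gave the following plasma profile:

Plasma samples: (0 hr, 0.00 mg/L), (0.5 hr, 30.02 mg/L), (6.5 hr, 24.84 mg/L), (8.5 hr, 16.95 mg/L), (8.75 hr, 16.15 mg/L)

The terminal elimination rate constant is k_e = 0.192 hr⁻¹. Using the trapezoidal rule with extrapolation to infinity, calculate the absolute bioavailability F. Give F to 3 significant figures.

F = 0.376

Trapezoidal AUC_0→8.75 (intranasal spray):
  [0→0.5]: (0.00+30.02)/2 × 0.5 = 7.505
  [0.5→6.5]: (30.02+24.84)/2 × 6 = 164.58
  [6.5→8.5]: (24.84+16.95)/2 × 2 = 41.79
  [8.5→8.75]: (16.95+16.15)/2 × 0.25 = 4.1375
  Sum = 218.0125 mg/L·hr
Tail: C_last/k_e = 16.15/0.192 = 84.115
AUC_0→∞ (intranasal spray) = 218.0125 + 84.115 = 302.1275 mg/L·hr
F = (AUC_ev/D_ev)/(AUC_iv/D_iv) = (302.1275/800)/(201/200) = 0.377659/1.005 = 0.3758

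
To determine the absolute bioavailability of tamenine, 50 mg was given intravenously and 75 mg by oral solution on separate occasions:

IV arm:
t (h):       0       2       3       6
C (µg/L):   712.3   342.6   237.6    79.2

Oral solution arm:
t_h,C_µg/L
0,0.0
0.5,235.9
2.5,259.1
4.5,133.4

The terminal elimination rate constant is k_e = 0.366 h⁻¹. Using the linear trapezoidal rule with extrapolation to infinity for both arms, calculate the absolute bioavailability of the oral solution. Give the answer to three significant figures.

Trapezoidal AUC_0→6 (IV):
  [0→2]: (712.3+342.6)/2 × 2 = 1054.9
  [2→3]: (342.6+237.6)/2 × 1 = 290.1
  [3→6]: (237.6+79.2)/2 × 3 = 475.2
  Sum = 1820.2 µg/L·h
IV tail: 79.2/0.366 = 216.393; AUC_iv,0→∞ = 1820.2 + 216.393 = 2036.593 µg/L·h
Trapezoidal AUC_0→4.5 (oral solution):
  [0→0.5]: (0.0+235.9)/2 × 0.5 = 58.975
  [0.5→2.5]: (235.9+259.1)/2 × 2 = 495.0
  [2.5→4.5]: (259.1+133.4)/2 × 2 = 392.5
  Sum = 946.475 µg/L·h
oral solution tail: 133.4/0.366 = 364.481; AUC_ev,0→∞ = 946.475 + 364.481 = 1310.956 µg/L·h
F = (AUC_ev/D_ev)/(AUC_iv/D_iv) = (1310.956/75)/(2036.593/50) = 17.4794/40.73186 = 0.4291

F = 0.429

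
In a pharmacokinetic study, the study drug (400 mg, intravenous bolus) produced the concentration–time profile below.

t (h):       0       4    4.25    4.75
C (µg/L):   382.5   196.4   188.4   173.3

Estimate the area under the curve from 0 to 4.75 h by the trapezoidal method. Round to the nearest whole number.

Trapezoidal AUC_0→4.75:
  [0→4]: (382.5+196.4)/2 × 4 = 1157.8
  [4→4.25]: (196.4+188.4)/2 × 0.25 = 48.1
  [4.25→4.75]: (188.4+173.3)/2 × 0.5 = 90.425
  Sum = 1296.325 µg/L·h

AUC = 1296 µg/L·h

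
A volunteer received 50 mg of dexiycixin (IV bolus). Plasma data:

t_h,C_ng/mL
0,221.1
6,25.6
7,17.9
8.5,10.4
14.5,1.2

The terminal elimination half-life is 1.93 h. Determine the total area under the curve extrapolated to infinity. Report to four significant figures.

AUC = 821.2 ng/mL·h

Trapezoidal AUC_0→14.5:
  [0→6]: (221.1+25.6)/2 × 6 = 740.1
  [6→7]: (25.6+17.9)/2 × 1 = 21.75
  [7→8.5]: (17.9+10.4)/2 × 1.5 = 21.225
  [8.5→14.5]: (10.4+1.2)/2 × 6 = 34.8
  Sum = 817.875 ng/mL·h
k_e = ln2 / t½ = 0.693147 / 1.93 = 0.3591 h^-1
Extrapolated tail: C_last / k_e = 1.2 / 0.3591 = 3.342
AUC_0→∞ = 817.875 + 3.342 = 821.217 ng/mL·h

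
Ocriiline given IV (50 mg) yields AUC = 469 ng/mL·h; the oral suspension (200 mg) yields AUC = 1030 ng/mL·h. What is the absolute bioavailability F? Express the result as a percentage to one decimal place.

F = (AUC_ev / D_ev) / (AUC_iv / D_iv)
  = (1030/200) / (469/50)
  = 5.15 / 9.38 = 0.5490
  = 54.90%

F = 54.9%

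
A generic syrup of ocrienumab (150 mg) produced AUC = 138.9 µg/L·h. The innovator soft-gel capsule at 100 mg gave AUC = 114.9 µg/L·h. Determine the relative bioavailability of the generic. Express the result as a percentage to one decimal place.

F_rel = 80.6%

F_rel = (AUC_test/D_test) / (AUC_ref/D_ref)
      = (138.9/150) / (114.9/100)
      = 0.926 / 1.149 = 0.8059 = 80.59%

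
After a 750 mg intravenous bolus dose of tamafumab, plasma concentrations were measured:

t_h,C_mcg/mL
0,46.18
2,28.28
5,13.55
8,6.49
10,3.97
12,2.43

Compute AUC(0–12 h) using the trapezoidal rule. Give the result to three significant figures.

AUC = 184 mcg/mL·h

Trapezoidal AUC_0→12:
  [0→2]: (46.18+28.28)/2 × 2 = 74.46
  [2→5]: (28.28+13.55)/2 × 3 = 62.745
  [5→8]: (13.55+6.49)/2 × 3 = 30.06
  [8→10]: (6.49+3.97)/2 × 2 = 10.46
  [10→12]: (3.97+2.43)/2 × 2 = 6.4
  Sum = 184.125 mcg/mL·h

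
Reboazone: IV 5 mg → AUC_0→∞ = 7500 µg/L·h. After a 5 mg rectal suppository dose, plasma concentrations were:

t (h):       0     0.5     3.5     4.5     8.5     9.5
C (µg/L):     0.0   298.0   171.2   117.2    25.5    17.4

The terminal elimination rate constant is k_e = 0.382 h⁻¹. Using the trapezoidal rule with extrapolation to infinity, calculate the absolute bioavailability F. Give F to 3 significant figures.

F = 0.170

Trapezoidal AUC_0→9.5 (rectal suppository):
  [0→0.5]: (0.0+298.0)/2 × 0.5 = 74.5
  [0.5→3.5]: (298.0+171.2)/2 × 3 = 703.8
  [3.5→4.5]: (171.2+117.2)/2 × 1 = 144.2
  [4.5→8.5]: (117.2+25.5)/2 × 4 = 285.4
  [8.5→9.5]: (25.5+17.4)/2 × 1 = 21.45
  Sum = 1229.35 µg/L·h
Tail: C_last/k_e = 17.4/0.382 = 45.550
AUC_0→∞ (rectal suppository) = 1229.35 + 45.550 = 1274.9 µg/L·h
F = (AUC_ev/D_ev)/(AUC_iv/D_iv) = (1274.9/5)/(7500/5) = 254.98/1500 = 0.1700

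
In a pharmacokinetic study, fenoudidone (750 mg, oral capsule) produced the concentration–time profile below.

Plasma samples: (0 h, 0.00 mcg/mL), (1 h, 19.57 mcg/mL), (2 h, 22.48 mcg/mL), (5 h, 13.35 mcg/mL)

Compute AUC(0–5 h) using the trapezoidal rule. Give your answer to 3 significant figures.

AUC = 84.6 mcg/mL·h

Trapezoidal AUC_0→5:
  [0→1]: (0.00+19.57)/2 × 1 = 9.785
  [1→2]: (19.57+22.48)/2 × 1 = 21.025
  [2→5]: (22.48+13.35)/2 × 3 = 53.745
  Sum = 84.555 mcg/mL·h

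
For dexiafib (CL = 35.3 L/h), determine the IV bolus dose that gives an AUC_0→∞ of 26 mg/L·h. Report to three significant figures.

Dose_iv = CL × AUC_0→∞
     = 35.3 × 26 = 917.8 mg

Dose = 918 mg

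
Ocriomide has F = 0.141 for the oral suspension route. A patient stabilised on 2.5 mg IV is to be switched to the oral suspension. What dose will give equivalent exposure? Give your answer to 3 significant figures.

For equal systemic exposure: F × D_ev = D_iv
D_ev = D_iv / F = 2.5 / 0.141 = 17.7305 mg

D_oral = 17.7 mg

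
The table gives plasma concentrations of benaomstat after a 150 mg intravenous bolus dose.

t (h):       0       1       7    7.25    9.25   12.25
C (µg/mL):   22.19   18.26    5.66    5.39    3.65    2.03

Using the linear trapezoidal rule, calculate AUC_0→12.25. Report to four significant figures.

AUC = 110.9 µg/mL·h

Trapezoidal AUC_0→12.25:
  [0→1]: (22.19+18.26)/2 × 1 = 20.225
  [1→7]: (18.26+5.66)/2 × 6 = 71.76
  [7→7.25]: (5.66+5.39)/2 × 0.25 = 1.38125
  [7.25→9.25]: (5.39+3.65)/2 × 2 = 9.04
  [9.25→12.25]: (3.65+2.03)/2 × 3 = 8.52
  Sum = 110.92625 µg/mL·h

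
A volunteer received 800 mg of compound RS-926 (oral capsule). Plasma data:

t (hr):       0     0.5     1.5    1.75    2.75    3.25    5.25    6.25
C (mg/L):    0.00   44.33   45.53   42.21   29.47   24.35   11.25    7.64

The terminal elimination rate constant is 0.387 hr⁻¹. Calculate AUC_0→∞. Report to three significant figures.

AUC = 181 mg/L·hr

Trapezoidal AUC_0→6.25:
  [0→0.5]: (0.00+44.33)/2 × 0.5 = 11.0825
  [0.5→1.5]: (44.33+45.53)/2 × 1 = 44.93
  [1.5→1.75]: (45.53+42.21)/2 × 0.25 = 10.9675
  [1.75→2.75]: (42.21+29.47)/2 × 1 = 35.84
  [2.75→3.25]: (29.47+24.35)/2 × 0.5 = 13.455
  [3.25→5.25]: (24.35+11.25)/2 × 2 = 35.6
  [5.25→6.25]: (11.25+7.64)/2 × 1 = 9.445
  Sum = 161.32 mg/L·hr
Extrapolated tail: C_last / k_e = 7.64 / 0.387 = 19.742
AUC_0→∞ = 161.32 + 19.742 = 181.062 mg/L·hr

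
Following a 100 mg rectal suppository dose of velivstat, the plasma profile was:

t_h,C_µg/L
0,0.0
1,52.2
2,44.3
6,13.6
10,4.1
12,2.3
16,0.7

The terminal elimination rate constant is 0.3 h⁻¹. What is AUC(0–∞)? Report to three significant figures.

AUC = 240 µg/L·h

Trapezoidal AUC_0→16:
  [0→1]: (0.0+52.2)/2 × 1 = 26.1
  [1→2]: (52.2+44.3)/2 × 1 = 48.25
  [2→6]: (44.3+13.6)/2 × 4 = 115.8
  [6→10]: (13.6+4.1)/2 × 4 = 35.4
  [10→12]: (4.1+2.3)/2 × 2 = 6.4
  [12→16]: (2.3+0.7)/2 × 4 = 6.0
  Sum = 237.95 µg/L·h
Extrapolated tail: C_last / k_e = 0.7 / 0.3 = 2.333
AUC_0→∞ = 237.95 + 2.333 = 240.283 µg/L·h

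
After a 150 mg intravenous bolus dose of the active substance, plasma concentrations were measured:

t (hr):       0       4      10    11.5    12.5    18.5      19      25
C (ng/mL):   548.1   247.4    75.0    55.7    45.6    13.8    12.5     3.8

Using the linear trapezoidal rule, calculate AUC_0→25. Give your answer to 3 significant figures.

Trapezoidal AUC_0→25:
  [0→4]: (548.1+247.4)/2 × 4 = 1591.0
  [4→10]: (247.4+75.0)/2 × 6 = 967.2
  [10→11.5]: (75.0+55.7)/2 × 1.5 = 98.025
  [11.5→12.5]: (55.7+45.6)/2 × 1 = 50.65
  [12.5→18.5]: (45.6+13.8)/2 × 6 = 178.2
  [18.5→19]: (13.8+12.5)/2 × 0.5 = 6.575
  [19→25]: (12.5+3.8)/2 × 6 = 48.9
  Sum = 2940.55 ng/mL·hr

AUC = 2940 ng/mL·hr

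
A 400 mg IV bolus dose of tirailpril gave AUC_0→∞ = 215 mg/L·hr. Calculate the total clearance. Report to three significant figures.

CL = Dose_iv / AUC_0→∞
   = 400 / 215 = 1.86047 L/hr

CL = 1.86 L/hr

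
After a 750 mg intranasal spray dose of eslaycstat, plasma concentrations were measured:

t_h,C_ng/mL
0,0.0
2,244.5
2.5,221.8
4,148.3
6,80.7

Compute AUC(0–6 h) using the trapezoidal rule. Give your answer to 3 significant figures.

Trapezoidal AUC_0→6:
  [0→2]: (0.0+244.5)/2 × 2 = 244.5
  [2→2.5]: (244.5+221.8)/2 × 0.5 = 116.575
  [2.5→4]: (221.8+148.3)/2 × 1.5 = 277.575
  [4→6]: (148.3+80.7)/2 × 2 = 229.0
  Sum = 867.65 ng/mL·h

AUC = 868 ng/mL·h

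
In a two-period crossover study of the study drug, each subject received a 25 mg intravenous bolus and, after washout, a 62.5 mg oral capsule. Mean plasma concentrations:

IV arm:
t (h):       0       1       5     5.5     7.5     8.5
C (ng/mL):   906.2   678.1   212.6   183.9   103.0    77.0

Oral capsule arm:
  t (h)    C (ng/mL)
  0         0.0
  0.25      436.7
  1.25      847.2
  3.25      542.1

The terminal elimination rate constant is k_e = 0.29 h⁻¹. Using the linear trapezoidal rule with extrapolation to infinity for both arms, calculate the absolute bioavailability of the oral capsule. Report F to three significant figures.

Trapezoidal AUC_0→8.5 (IV):
  [0→1]: (906.2+678.1)/2 × 1 = 792.15
  [1→5]: (678.1+212.6)/2 × 4 = 1781.4
  [5→5.5]: (212.6+183.9)/2 × 0.5 = 99.125
  [5.5→7.5]: (183.9+103.0)/2 × 2 = 286.9
  [7.5→8.5]: (103.0+77.0)/2 × 1 = 90.0
  Sum = 3049.575 ng/mL·h
IV tail: 77.0/0.29 = 265.517; AUC_iv,0→∞ = 3049.575 + 265.517 = 3315.092 ng/mL·h
Trapezoidal AUC_0→3.25 (oral capsule):
  [0→0.25]: (0.0+436.7)/2 × 0.25 = 54.5875
  [0.25→1.25]: (436.7+847.2)/2 × 1 = 641.95
  [1.25→3.25]: (847.2+542.1)/2 × 2 = 1389.3
  Sum = 2085.8375 ng/mL·h
oral capsule tail: 542.1/0.29 = 1869.310; AUC_ev,0→∞ = 2085.8375 + 1869.310 = 3955.1475 ng/mL·h
F = (AUC_ev/D_ev)/(AUC_iv/D_iv) = (3955.1475/62.5)/(3315.092/25) = 63.28236/132.60368 = 0.4772

F = 0.477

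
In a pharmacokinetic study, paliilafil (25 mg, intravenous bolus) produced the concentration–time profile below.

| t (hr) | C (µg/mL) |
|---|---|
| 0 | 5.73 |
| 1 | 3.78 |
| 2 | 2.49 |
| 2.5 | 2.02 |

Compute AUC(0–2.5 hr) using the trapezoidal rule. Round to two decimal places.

Trapezoidal AUC_0→2.5:
  [0→1]: (5.73+3.78)/2 × 1 = 4.755
  [1→2]: (3.78+2.49)/2 × 1 = 3.135
  [2→2.5]: (2.49+2.02)/2 × 0.5 = 1.1275
  Sum = 9.0175 µg/mL·hr

AUC = 9.02 µg/mL·hr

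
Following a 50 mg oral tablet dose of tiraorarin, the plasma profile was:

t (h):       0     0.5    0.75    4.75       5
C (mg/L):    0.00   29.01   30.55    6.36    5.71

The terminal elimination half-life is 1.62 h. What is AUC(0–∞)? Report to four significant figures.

AUC = 103.4 mg/L·h

Trapezoidal AUC_0→5:
  [0→0.5]: (0.00+29.01)/2 × 0.5 = 7.2525
  [0.5→0.75]: (29.01+30.55)/2 × 0.25 = 7.445
  [0.75→4.75]: (30.55+6.36)/2 × 4 = 73.82
  [4.75→5]: (6.36+5.71)/2 × 0.25 = 1.50875
  Sum = 90.02625 mg/L·h
k_e = ln2 / t½ = 0.693147 / 1.62 = 0.4279 h^-1
Extrapolated tail: C_last / k_e = 5.71 / 0.4279 = 13.344
AUC_0→∞ = 90.02625 + 13.344 = 103.37025 mg/L·h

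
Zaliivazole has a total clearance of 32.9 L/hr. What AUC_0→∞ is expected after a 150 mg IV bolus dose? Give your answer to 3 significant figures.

AUC_0→∞ = Dose_iv / CL
        = 150 / 32.9 = 4.55927 mg/L·hr

AUC = 4.56 mg/L·hr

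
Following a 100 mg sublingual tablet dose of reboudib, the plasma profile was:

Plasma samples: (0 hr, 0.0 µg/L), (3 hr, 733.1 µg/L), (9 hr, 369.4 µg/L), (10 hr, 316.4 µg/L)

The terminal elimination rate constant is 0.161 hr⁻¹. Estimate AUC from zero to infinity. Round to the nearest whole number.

Trapezoidal AUC_0→10:
  [0→3]: (0.0+733.1)/2 × 3 = 1099.65
  [3→9]: (733.1+369.4)/2 × 6 = 3307.5
  [9→10]: (369.4+316.4)/2 × 1 = 342.9
  Sum = 4750.05 µg/L·hr
Extrapolated tail: C_last / k_e = 316.4 / 0.161 = 1965.217
AUC_0→∞ = 4750.05 + 1965.217 = 6715.267 µg/L·hr

AUC = 6715 µg/L·hr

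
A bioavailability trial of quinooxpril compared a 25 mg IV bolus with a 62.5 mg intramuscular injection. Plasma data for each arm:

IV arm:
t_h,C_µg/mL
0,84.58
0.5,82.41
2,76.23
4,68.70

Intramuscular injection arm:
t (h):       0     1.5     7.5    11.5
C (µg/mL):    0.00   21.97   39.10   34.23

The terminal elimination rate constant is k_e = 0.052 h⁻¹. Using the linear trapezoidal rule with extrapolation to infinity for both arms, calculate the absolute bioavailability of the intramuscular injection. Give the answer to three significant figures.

F = 0.247

Trapezoidal AUC_0→4 (IV):
  [0→0.5]: (84.58+82.41)/2 × 0.5 = 41.7475
  [0.5→2]: (82.41+76.23)/2 × 1.5 = 118.98
  [2→4]: (76.23+68.70)/2 × 2 = 144.93
  Sum = 305.6575 µg/mL·h
IV tail: 68.70/0.052 = 1321.154; AUC_iv,0→∞ = 305.6575 + 1321.154 = 1626.8115 µg/mL·h
Trapezoidal AUC_0→11.5 (intramuscular injection):
  [0→1.5]: (0.00+21.97)/2 × 1.5 = 16.4775
  [1.5→7.5]: (21.97+39.10)/2 × 6 = 183.21
  [7.5→11.5]: (39.10+34.23)/2 × 4 = 146.66
  Sum = 346.3475 µg/mL·h
intramuscular injection tail: 34.23/0.052 = 658.269; AUC_ev,0→∞ = 346.3475 + 658.269 = 1004.6165 µg/mL·h
F = (AUC_ev/D_ev)/(AUC_iv/D_iv) = (1004.6165/62.5)/(1626.8115/25) = 16.073864/65.07246 = 0.2470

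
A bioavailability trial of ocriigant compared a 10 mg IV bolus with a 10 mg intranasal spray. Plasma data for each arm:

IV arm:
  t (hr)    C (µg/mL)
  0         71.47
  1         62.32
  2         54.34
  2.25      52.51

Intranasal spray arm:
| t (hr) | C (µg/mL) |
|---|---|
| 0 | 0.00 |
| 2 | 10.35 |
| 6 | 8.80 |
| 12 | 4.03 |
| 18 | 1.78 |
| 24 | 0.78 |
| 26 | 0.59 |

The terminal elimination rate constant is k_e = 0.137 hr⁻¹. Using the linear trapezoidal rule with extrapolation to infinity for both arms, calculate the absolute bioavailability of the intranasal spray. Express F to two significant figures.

F = 0.23

Trapezoidal AUC_0→2.25 (IV):
  [0→1]: (71.47+62.32)/2 × 1 = 66.895
  [1→2]: (62.32+54.34)/2 × 1 = 58.33
  [2→2.25]: (54.34+52.51)/2 × 0.25 = 13.35625
  Sum = 138.58125 µg/mL·hr
IV tail: 52.51/0.137 = 383.285; AUC_iv,0→∞ = 138.58125 + 383.285 = 521.86625 µg/mL·hr
Trapezoidal AUC_0→26 (intranasal spray):
  [0→2]: (0.00+10.35)/2 × 2 = 10.35
  [2→6]: (10.35+8.80)/2 × 4 = 38.3
  [6→12]: (8.80+4.03)/2 × 6 = 38.49
  [12→18]: (4.03+1.78)/2 × 6 = 17.43
  [18→24]: (1.78+0.78)/2 × 6 = 7.68
  [24→26]: (0.78+0.59)/2 × 2 = 1.37
  Sum = 113.62 µg/mL·hr
intranasal spray tail: 0.59/0.137 = 4.307; AUC_ev,0→∞ = 113.62 + 4.307 = 117.927 µg/mL·hr
F = (AUC_ev/D_ev)/(AUC_iv/D_iv) = (117.927/10)/(521.86625/10) = 11.7927/52.186625 = 0.2260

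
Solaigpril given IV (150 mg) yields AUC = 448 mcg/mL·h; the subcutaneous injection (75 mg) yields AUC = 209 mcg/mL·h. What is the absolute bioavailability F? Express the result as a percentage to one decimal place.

F = (AUC_ev / D_ev) / (AUC_iv / D_iv)
  = (209/75) / (448/150)
  = 2.78667 / 2.98667 = 0.9330
  = 93.30%

F = 93.3%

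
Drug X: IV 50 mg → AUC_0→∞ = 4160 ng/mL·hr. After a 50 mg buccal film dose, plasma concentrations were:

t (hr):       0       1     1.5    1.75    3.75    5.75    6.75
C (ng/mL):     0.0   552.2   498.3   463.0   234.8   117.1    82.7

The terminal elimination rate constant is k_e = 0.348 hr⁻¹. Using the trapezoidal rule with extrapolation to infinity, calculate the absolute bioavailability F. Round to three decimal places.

F = 0.492

Trapezoidal AUC_0→6.75 (buccal film):
  [0→1]: (0.0+552.2)/2 × 1 = 276.1
  [1→1.5]: (552.2+498.3)/2 × 0.5 = 262.625
  [1.5→1.75]: (498.3+463.0)/2 × 0.25 = 120.1625
  [1.75→3.75]: (463.0+234.8)/2 × 2 = 697.8
  [3.75→5.75]: (234.8+117.1)/2 × 2 = 351.9
  [5.75→6.75]: (117.1+82.7)/2 × 1 = 99.9
  Sum = 1808.4875 ng/mL·hr
Tail: C_last/k_e = 82.7/0.348 = 237.644
AUC_0→∞ (buccal film) = 1808.4875 + 237.644 = 2046.1315 ng/mL·hr
F = (AUC_ev/D_ev)/(AUC_iv/D_iv) = (2046.1315/50)/(4160/50) = 40.92263/83.2 = 0.4919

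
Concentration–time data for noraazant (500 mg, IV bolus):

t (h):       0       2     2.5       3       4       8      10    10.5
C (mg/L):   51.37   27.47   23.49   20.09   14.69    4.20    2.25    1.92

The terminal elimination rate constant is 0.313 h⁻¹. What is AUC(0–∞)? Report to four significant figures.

Trapezoidal AUC_0→10.5:
  [0→2]: (51.37+27.47)/2 × 2 = 78.84
  [2→2.5]: (27.47+23.49)/2 × 0.5 = 12.74
  [2.5→3]: (23.49+20.09)/2 × 0.5 = 10.895
  [3→4]: (20.09+14.69)/2 × 1 = 17.39
  [4→8]: (14.69+4.20)/2 × 4 = 37.78
  [8→10]: (4.20+2.25)/2 × 2 = 6.45
  [10→10.5]: (2.25+1.92)/2 × 0.5 = 1.0425
  Sum = 165.1375 mg/L·h
Extrapolated tail: C_last / k_e = 1.92 / 0.313 = 6.134
AUC_0→∞ = 165.1375 + 6.134 = 171.2715 mg/L·h

AUC = 171.3 mg/L·h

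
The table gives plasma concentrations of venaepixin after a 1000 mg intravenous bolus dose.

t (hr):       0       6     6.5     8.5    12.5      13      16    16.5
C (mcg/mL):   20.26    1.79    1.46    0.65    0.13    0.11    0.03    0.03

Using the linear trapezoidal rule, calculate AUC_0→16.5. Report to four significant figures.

AUC = 70.92 mcg/mL·hr

Trapezoidal AUC_0→16.5:
  [0→6]: (20.26+1.79)/2 × 6 = 66.15
  [6→6.5]: (1.79+1.46)/2 × 0.5 = 0.8125
  [6.5→8.5]: (1.46+0.65)/2 × 2 = 2.11
  [8.5→12.5]: (0.65+0.13)/2 × 4 = 1.56
  [12.5→13]: (0.13+0.11)/2 × 0.5 = 0.06
  [13→16]: (0.11+0.03)/2 × 3 = 0.21
  [16→16.5]: (0.03+0.03)/2 × 0.5 = 0.015
  Sum = 70.9175 mcg/mL·hr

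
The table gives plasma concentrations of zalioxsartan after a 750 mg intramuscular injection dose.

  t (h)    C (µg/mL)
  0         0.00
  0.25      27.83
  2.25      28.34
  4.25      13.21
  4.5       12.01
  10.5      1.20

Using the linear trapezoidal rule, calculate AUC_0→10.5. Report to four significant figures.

AUC = 144.0 µg/mL·h

Trapezoidal AUC_0→10.5:
  [0→0.25]: (0.00+27.83)/2 × 0.25 = 3.47875
  [0.25→2.25]: (27.83+28.34)/2 × 2 = 56.17
  [2.25→4.25]: (28.34+13.21)/2 × 2 = 41.55
  [4.25→4.5]: (13.21+12.01)/2 × 0.25 = 3.1525
  [4.5→10.5]: (12.01+1.20)/2 × 6 = 39.63
  Sum = 143.98125 µg/mL·h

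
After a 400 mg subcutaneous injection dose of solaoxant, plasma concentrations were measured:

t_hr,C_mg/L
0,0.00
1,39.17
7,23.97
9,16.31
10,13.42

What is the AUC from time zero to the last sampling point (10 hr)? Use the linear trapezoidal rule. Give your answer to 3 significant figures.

Trapezoidal AUC_0→10:
  [0→1]: (0.00+39.17)/2 × 1 = 19.585
  [1→7]: (39.17+23.97)/2 × 6 = 189.42
  [7→9]: (23.97+16.31)/2 × 2 = 40.28
  [9→10]: (16.31+13.42)/2 × 1 = 14.865
  Sum = 264.15 mg/L·hr

AUC = 264 mg/L·hr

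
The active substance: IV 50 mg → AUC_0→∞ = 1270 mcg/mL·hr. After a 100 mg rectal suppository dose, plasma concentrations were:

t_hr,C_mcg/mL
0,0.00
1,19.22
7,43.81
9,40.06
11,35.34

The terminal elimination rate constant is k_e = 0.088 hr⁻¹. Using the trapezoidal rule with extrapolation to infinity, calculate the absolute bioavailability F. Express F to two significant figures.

Trapezoidal AUC_0→11 (rectal suppository):
  [0→1]: (0.00+19.22)/2 × 1 = 9.61
  [1→7]: (19.22+43.81)/2 × 6 = 189.09
  [7→9]: (43.81+40.06)/2 × 2 = 83.87
  [9→11]: (40.06+35.34)/2 × 2 = 75.4
  Sum = 357.97 mcg/mL·hr
Tail: C_last/k_e = 35.34/0.088 = 401.591
AUC_0→∞ (rectal suppository) = 357.97 + 401.591 = 759.561 mcg/mL·hr
F = (AUC_ev/D_ev)/(AUC_iv/D_iv) = (759.561/100)/(1270/50) = 7.59561/25.4 = 0.2990

F = 0.30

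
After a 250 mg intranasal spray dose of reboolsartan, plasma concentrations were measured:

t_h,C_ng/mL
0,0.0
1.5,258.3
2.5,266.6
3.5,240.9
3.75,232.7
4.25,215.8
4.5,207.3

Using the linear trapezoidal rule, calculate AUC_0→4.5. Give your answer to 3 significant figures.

AUC = 934 ng/mL·h

Trapezoidal AUC_0→4.5:
  [0→1.5]: (0.0+258.3)/2 × 1.5 = 193.725
  [1.5→2.5]: (258.3+266.6)/2 × 1 = 262.45
  [2.5→3.5]: (266.6+240.9)/2 × 1 = 253.75
  [3.5→3.75]: (240.9+232.7)/2 × 0.25 = 59.2
  [3.75→4.25]: (232.7+215.8)/2 × 0.5 = 112.125
  [4.25→4.5]: (215.8+207.3)/2 × 0.25 = 52.8875
  Sum = 934.1375 ng/mL·h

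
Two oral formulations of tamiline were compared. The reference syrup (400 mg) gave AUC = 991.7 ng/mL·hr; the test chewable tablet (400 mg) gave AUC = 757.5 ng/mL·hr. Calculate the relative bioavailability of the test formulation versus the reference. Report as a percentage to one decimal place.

F_rel = (AUC_test/D_test) / (AUC_ref/D_ref)
      = (757.5/400) / (991.7/400)
      = 1.89375 / 2.47925 = 0.7638 = 76.38%

F_rel = 76.4%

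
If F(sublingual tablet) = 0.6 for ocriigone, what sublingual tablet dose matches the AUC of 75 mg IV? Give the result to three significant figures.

D_sublingual = 125 mg

For equal systemic exposure: F × D_ev = D_iv
D_ev = D_iv / F = 75 / 0.6 = 125 mg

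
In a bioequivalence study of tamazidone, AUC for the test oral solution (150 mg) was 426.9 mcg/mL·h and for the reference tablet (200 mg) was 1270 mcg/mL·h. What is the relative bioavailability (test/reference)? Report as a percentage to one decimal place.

F_rel = (AUC_test/D_test) / (AUC_ref/D_ref)
      = (426.9/150) / (1270/200)
      = 2.846 / 6.35 = 0.4482 = 44.82%

F_rel = 44.8%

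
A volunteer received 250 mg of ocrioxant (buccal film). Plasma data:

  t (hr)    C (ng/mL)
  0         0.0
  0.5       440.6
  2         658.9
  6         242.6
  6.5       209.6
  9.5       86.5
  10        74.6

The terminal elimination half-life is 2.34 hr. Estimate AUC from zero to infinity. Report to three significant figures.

AUC = 3590 ng/mL·hr

Trapezoidal AUC_0→10:
  [0→0.5]: (0.0+440.6)/2 × 0.5 = 110.15
  [0.5→2]: (440.6+658.9)/2 × 1.5 = 824.625
  [2→6]: (658.9+242.6)/2 × 4 = 1803.0
  [6→6.5]: (242.6+209.6)/2 × 0.5 = 113.05
  [6.5→9.5]: (209.6+86.5)/2 × 3 = 444.15
  [9.5→10]: (86.5+74.6)/2 × 0.5 = 40.275
  Sum = 3335.25 ng/mL·hr
k_e = ln2 / t½ = 0.693147 / 2.34 = 0.2962 hr^-1
Extrapolated tail: C_last / k_e = 74.6 / 0.2962 = 251.857
AUC_0→∞ = 3335.25 + 251.857 = 3587.107 ng/mL·hr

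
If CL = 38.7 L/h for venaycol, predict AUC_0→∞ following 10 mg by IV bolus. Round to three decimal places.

AUC_0→∞ = Dose_iv / CL
        = 10 / 38.7 = 0.258398 mg/L·h

AUC = 0.258 mg/L·h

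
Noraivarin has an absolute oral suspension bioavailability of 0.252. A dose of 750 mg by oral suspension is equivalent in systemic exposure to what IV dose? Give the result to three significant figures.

Systemic exposure from an extravascular dose = F × D_ev, so the equivalent IV dose is F × D_ev.
D_iv = F × D_ev = 0.252 × 750 = 189 mg

D_iv = 189 mg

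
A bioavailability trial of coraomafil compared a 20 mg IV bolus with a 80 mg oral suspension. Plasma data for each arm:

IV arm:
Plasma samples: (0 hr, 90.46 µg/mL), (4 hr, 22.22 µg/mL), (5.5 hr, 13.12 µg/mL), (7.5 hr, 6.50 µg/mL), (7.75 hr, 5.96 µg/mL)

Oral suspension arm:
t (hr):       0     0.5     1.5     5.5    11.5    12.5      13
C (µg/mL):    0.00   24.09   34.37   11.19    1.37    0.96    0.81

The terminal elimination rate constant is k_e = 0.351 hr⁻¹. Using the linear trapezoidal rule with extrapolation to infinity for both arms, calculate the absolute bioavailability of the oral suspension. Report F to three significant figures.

F = 0.145

Trapezoidal AUC_0→7.75 (IV):
  [0→4]: (90.46+22.22)/2 × 4 = 225.36
  [4→5.5]: (22.22+13.12)/2 × 1.5 = 26.505
  [5.5→7.5]: (13.12+6.50)/2 × 2 = 19.62
  [7.5→7.75]: (6.50+5.96)/2 × 0.25 = 1.5575
  Sum = 273.0425 µg/mL·hr
IV tail: 5.96/0.351 = 16.980; AUC_iv,0→∞ = 273.0425 + 16.980 = 290.0225 µg/mL·hr
Trapezoidal AUC_0→13 (oral suspension):
  [0→0.5]: (0.00+24.09)/2 × 0.5 = 6.0225
  [0.5→1.5]: (24.09+34.37)/2 × 1 = 29.23
  [1.5→5.5]: (34.37+11.19)/2 × 4 = 91.12
  [5.5→11.5]: (11.19+1.37)/2 × 6 = 37.68
  [11.5→12.5]: (1.37+0.96)/2 × 1 = 1.165
  [12.5→13]: (0.96+0.81)/2 × 0.5 = 0.4425
  Sum = 165.66 µg/mL·hr
oral suspension tail: 0.81/0.351 = 2.308; AUC_ev,0→∞ = 165.66 + 2.308 = 167.968 µg/mL·hr
F = (AUC_ev/D_ev)/(AUC_iv/D_iv) = (167.968/80)/(290.0225/20) = 2.0996/14.501125 = 0.1448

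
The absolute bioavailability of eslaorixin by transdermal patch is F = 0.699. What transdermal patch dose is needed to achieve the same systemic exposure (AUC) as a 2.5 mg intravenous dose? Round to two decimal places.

For equal systemic exposure: F × D_ev = D_iv
D_ev = D_iv / F = 2.5 / 0.699 = 3.57654 mg

D_transdermal = 3.58 mg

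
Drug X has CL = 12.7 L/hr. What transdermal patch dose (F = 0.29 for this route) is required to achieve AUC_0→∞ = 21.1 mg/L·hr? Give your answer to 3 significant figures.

Dose = 924 mg

Dose = CL × AUC_0→∞ / F
     = 12.7 × 21.1 / 0.29 = 924.034 mg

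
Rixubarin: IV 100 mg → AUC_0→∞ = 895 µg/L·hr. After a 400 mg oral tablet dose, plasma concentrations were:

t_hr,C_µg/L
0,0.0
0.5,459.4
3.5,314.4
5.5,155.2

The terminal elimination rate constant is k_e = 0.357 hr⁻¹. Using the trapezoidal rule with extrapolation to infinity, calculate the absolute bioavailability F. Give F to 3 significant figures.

Trapezoidal AUC_0→5.5 (oral tablet):
  [0→0.5]: (0.0+459.4)/2 × 0.5 = 114.85
  [0.5→3.5]: (459.4+314.4)/2 × 3 = 1160.7
  [3.5→5.5]: (314.4+155.2)/2 × 2 = 469.6
  Sum = 1745.15 µg/L·hr
Tail: C_last/k_e = 155.2/0.357 = 434.734
AUC_0→∞ (oral tablet) = 1745.15 + 434.734 = 2179.884 µg/L·hr
F = (AUC_ev/D_ev)/(AUC_iv/D_iv) = (2179.884/400)/(895/100) = 5.44971/8.95 = 0.6089

F = 0.609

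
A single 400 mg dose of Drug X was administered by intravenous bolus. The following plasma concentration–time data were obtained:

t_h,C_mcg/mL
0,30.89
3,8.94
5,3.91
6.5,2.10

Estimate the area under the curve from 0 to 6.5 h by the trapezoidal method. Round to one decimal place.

Trapezoidal AUC_0→6.5:
  [0→3]: (30.89+8.94)/2 × 3 = 59.745
  [3→5]: (8.94+3.91)/2 × 2 = 12.85
  [5→6.5]: (3.91+2.10)/2 × 1.5 = 4.5075
  Sum = 77.1025 mcg/mL·h

AUC = 77.1 mcg/mL·h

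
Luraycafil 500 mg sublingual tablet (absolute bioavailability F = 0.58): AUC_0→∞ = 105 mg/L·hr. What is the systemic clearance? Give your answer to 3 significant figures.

CL = F × Dose / AUC_0→∞
   = 0.58 × 500 / 105 = 2.7619 L/hr

CL = 2.76 L/hr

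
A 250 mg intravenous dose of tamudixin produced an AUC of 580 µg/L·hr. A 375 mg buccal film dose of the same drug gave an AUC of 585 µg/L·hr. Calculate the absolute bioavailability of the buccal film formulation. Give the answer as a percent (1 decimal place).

F = 67.2%

F = (AUC_ev / D_ev) / (AUC_iv / D_iv)
  = (585/375) / (580/250)
  = 1.56 / 2.32 = 0.6724
  = 67.24%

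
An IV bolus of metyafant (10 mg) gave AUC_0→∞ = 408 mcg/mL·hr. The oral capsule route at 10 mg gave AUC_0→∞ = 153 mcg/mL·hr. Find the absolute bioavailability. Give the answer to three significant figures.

F = 0.375

F = (AUC_ev / D_ev) / (AUC_iv / D_iv)
  = (153/10) / (408/10)
  = 15.3 / 40.8 = 0.3750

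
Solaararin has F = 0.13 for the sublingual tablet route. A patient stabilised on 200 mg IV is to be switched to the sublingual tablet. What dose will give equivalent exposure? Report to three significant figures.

D_sublingual = 1540 mg

For equal systemic exposure: F × D_ev = D_iv
D_ev = D_iv / F = 200 / 0.13 = 1538.46 mg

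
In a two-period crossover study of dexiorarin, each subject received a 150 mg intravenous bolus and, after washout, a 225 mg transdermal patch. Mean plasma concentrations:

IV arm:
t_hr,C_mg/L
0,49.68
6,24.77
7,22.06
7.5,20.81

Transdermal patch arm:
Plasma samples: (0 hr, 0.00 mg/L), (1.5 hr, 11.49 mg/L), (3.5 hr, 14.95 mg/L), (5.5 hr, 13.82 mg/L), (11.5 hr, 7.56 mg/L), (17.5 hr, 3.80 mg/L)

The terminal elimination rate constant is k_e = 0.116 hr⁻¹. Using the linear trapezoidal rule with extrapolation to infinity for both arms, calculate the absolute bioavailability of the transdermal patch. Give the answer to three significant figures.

Trapezoidal AUC_0→7.5 (IV):
  [0→6]: (49.68+24.77)/2 × 6 = 223.35
  [6→7]: (24.77+22.06)/2 × 1 = 23.415
  [7→7.5]: (22.06+20.81)/2 × 0.5 = 10.7175
  Sum = 257.4825 mg/L·hr
IV tail: 20.81/0.116 = 179.397; AUC_iv,0→∞ = 257.4825 + 179.397 = 436.8795 mg/L·hr
Trapezoidal AUC_0→17.5 (transdermal patch):
  [0→1.5]: (0.00+11.49)/2 × 1.5 = 8.6175
  [1.5→3.5]: (11.49+14.95)/2 × 2 = 26.44
  [3.5→5.5]: (14.95+13.82)/2 × 2 = 28.77
  [5.5→11.5]: (13.82+7.56)/2 × 6 = 64.14
  [11.5→17.5]: (7.56+3.80)/2 × 6 = 34.08
  Sum = 162.0475 mg/L·hr
transdermal patch tail: 3.80/0.116 = 32.759; AUC_ev,0→∞ = 162.0475 + 32.759 = 194.8065 mg/L·hr
F = (AUC_ev/D_ev)/(AUC_iv/D_iv) = (194.8065/225)/(436.8795/150) = 0.865807/2.91253 = 0.2973

F = 0.297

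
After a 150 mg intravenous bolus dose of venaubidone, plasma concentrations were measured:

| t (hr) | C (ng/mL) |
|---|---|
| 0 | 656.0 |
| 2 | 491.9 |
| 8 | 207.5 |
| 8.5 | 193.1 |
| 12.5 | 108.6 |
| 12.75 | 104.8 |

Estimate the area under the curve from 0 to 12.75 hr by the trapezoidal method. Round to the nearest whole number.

AUC = 3976 ng/mL·hr

Trapezoidal AUC_0→12.75:
  [0→2]: (656.0+491.9)/2 × 2 = 1147.9
  [2→8]: (491.9+207.5)/2 × 6 = 2098.2
  [8→8.5]: (207.5+193.1)/2 × 0.5 = 100.15
  [8.5→12.5]: (193.1+108.6)/2 × 4 = 603.4
  [12.5→12.75]: (108.6+104.8)/2 × 0.25 = 26.675
  Sum = 3976.325 ng/mL·hr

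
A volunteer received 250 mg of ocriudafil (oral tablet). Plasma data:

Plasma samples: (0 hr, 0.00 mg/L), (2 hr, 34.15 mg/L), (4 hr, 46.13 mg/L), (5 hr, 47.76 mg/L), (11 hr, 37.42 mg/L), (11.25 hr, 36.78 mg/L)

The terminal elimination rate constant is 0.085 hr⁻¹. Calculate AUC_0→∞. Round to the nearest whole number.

Trapezoidal AUC_0→11.25:
  [0→2]: (0.00+34.15)/2 × 2 = 34.15
  [2→4]: (34.15+46.13)/2 × 2 = 80.28
  [4→5]: (46.13+47.76)/2 × 1 = 46.945
  [5→11]: (47.76+37.42)/2 × 6 = 255.54
  [11→11.25]: (37.42+36.78)/2 × 0.25 = 9.275
  Sum = 426.19 mg/L·hr
Extrapolated tail: C_last / k_e = 36.78 / 0.085 = 432.706
AUC_0→∞ = 426.19 + 432.706 = 858.896 mg/L·hr

AUC = 859 mg/L·hr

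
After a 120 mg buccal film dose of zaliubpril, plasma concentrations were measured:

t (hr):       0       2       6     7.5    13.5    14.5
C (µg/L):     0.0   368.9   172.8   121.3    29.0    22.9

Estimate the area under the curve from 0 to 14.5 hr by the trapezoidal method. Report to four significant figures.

AUC = 2150 µg/L·hr

Trapezoidal AUC_0→14.5:
  [0→2]: (0.0+368.9)/2 × 2 = 368.9
  [2→6]: (368.9+172.8)/2 × 4 = 1083.4
  [6→7.5]: (172.8+121.3)/2 × 1.5 = 220.575
  [7.5→13.5]: (121.3+29.0)/2 × 6 = 450.9
  [13.5→14.5]: (29.0+22.9)/2 × 1 = 25.95
  Sum = 2149.725 µg/L·hr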